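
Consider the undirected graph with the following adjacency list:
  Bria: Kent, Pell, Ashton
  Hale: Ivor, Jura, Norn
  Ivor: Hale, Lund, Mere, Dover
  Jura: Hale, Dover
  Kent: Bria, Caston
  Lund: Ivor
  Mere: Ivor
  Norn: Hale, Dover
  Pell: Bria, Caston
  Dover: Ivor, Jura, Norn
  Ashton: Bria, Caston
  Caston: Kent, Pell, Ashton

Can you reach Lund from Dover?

From Dover we can reach Hale, Ivor, Jura, Lund, Mere, Norn, Dover, which includes Lund.

Yes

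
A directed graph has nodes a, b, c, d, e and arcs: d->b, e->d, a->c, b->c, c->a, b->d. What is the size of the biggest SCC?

2

{a, c} are all mutually reachable — one SCC of size 2.
{b, d} are all mutually reachable — one SCC of size 2.
{e} is an SCC by itself.
The largest has 2 vertices.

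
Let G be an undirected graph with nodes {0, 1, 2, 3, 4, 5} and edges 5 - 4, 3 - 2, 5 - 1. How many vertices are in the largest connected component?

3

0 is isolated — a component by itself.
Starting from 2 we can reach 2, 3. That is one component of size 2.
Starting from 1 we can reach 1, 4, 5. That is one component of size 3.
The largest has 3 vertices.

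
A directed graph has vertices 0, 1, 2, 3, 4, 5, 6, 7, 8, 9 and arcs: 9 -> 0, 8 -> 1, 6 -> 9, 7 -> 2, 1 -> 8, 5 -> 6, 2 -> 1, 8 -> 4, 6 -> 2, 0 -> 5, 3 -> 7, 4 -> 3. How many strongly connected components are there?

{1, 2, 3, 4, 7, 8} are all mutually reachable — one SCC of size 6.
{0, 5, 6, 9} are all mutually reachable — one SCC of size 4.
That gives 2 strongly connected components.

2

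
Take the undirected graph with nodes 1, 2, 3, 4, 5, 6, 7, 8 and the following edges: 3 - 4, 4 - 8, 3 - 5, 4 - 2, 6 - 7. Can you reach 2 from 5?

From 5 we can reach 2, 3, 4, 5, 8, which includes 2.

Yes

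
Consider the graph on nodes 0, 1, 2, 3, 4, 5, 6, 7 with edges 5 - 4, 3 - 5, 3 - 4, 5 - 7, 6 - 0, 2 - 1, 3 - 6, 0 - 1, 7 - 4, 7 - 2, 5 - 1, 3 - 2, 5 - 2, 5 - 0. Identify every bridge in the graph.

The edges on the cycle 5-7-2-1-0-5 are not bridges since each lies on that cycle.
Every edge lies on some cycle, so there are no bridges.

none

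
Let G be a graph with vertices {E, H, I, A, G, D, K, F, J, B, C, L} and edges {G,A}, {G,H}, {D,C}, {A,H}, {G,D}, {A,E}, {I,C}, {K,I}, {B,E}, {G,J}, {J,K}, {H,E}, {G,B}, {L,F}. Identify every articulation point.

Removing G increases the component count from 2 to 3, so G is a cut vertex.
By contrast removing C leaves 2 components; it is not a cut vertex. No other vertex is a cut vertex either.

G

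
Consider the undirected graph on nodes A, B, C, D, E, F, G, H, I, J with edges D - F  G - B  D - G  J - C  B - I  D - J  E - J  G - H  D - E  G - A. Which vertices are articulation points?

B, D, G, J

Removing B increases the component count from 1 to 2, so B is a cut vertex.
Removing D increases the component count from 1 to 3, so D is a cut vertex.
Removing G increases the component count from 1 to 4, so G is a cut vertex.
Likewise J is a cut vertex.
By contrast removing C leaves 1 component; it is not a cut vertex. No other vertex is a cut vertex either.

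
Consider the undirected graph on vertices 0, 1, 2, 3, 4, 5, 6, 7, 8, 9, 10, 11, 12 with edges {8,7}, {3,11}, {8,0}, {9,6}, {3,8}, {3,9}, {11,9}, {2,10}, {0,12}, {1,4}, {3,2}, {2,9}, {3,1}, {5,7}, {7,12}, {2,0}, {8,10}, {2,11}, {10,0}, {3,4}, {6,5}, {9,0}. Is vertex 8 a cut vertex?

No

Deleting 8 leaves 1 component (was 1) (its neighbors 0, 3, 7, 10 remain connected to each other), so 8 is not a cut vertex.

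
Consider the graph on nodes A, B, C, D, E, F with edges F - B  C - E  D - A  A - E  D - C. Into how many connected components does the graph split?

2

Starting from B we can reach B, F. That is one component of size 2.
Starting from A we can reach A, C, D, E. That is one component of size 4.
Total: 2 components.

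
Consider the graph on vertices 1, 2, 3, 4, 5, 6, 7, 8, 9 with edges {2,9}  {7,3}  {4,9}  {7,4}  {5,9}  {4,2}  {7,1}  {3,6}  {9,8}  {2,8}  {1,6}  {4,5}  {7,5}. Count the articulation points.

Removing 7 increases the component count from 1 to 2, so 7 is a cut vertex.
By contrast removing 4 leaves 1 component; it is not a cut vertex. No other vertex is a cut vertex either.

1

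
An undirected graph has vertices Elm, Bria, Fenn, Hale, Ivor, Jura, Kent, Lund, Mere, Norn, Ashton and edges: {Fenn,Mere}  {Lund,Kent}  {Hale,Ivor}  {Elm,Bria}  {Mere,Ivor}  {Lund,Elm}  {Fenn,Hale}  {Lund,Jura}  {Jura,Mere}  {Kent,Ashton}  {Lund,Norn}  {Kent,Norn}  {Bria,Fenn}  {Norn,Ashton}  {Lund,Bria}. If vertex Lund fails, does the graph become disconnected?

Deleting Lund raises the number of components from 1 to 2, so Lund is a cut vertex.

Yes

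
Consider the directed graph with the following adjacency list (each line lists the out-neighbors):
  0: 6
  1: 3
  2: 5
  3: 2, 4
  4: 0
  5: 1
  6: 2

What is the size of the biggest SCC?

7

{0, 1, 2, 3, 4, 5, 6} are all mutually reachable — one SCC of size 7.
The largest has 7 vertices.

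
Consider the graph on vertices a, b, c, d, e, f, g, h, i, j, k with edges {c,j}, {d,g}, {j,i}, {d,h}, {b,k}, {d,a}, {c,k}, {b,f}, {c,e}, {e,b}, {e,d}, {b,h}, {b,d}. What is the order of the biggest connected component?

Starting from a we can reach a, b, c, d, e, f, g, h, i, j, k. That is one component of size 11.
The largest has 11 vertices.

11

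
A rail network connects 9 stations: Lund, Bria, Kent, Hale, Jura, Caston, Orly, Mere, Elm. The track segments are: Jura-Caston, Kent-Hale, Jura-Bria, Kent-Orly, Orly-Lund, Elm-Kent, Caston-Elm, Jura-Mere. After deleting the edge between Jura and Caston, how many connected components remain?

Before removal there is 1 component.
Jura-Caston is a bridge — removing it separates Jura's side from Caston's side.
After removal: 2 components.

2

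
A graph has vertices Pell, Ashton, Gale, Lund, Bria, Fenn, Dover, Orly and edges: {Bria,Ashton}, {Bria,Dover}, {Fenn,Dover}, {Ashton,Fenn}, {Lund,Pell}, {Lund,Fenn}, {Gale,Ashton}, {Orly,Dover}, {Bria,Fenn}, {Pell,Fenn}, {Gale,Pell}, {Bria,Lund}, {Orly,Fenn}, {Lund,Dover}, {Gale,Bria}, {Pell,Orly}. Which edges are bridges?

The edges on the cycle Bria-Lund-Pell-Orly-Fenn-Ashton-Bria are not bridges since each lies on that cycle.
Every edge lies on some cycle, so there are no bridges.

none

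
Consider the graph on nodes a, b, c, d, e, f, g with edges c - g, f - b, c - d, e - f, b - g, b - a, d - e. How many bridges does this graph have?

1

The edges on the cycle c-d-e-f-b-g-c are not bridges since each lies on that cycle.
But removing b - a disconnects b from a — this is a bridge.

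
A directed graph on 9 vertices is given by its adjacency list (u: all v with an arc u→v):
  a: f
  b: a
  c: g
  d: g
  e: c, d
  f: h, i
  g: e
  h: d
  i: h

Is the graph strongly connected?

There is no directed path from f to b, so the graph is not strongly connected.

No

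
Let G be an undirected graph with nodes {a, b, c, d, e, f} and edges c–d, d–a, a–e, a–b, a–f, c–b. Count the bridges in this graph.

2

The edges on the cycle c-d-a-b-c are not bridges since each lies on that cycle.
But removing a–e disconnects a from e; removing a–f disconnects a from f — these are bridges.
That makes 2 bridges.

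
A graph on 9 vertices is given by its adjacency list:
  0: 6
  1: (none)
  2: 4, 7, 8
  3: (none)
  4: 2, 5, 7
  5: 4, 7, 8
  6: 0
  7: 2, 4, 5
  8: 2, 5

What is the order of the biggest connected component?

5

1 is isolated — a component by itself.
3 is isolated — a component by itself.
Starting from 0 we can reach 0, 6. That is one component of size 2.
Starting from 2 we can reach 2, 4, 5, 7, 8. That is one component of size 5.
The largest has 5 vertices.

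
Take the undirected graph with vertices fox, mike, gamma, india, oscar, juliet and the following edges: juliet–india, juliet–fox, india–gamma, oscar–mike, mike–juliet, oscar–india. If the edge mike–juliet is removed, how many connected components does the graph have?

mike and juliet are still connected via mike-oscar-india-juliet, so the component count stays at 1.

1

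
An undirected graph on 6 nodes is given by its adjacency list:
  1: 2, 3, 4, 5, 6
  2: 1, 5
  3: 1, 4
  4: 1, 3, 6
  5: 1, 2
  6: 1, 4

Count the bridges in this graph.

0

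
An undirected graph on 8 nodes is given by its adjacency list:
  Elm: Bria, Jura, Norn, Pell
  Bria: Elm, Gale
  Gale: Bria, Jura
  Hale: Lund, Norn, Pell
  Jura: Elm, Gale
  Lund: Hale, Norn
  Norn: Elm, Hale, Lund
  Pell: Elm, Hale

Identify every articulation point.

Elm

Removing Elm increases the component count from 1 to 2, so Elm is a cut vertex.
By contrast removing Gale leaves 1 component; it is not a cut vertex. No other vertex is a cut vertex either.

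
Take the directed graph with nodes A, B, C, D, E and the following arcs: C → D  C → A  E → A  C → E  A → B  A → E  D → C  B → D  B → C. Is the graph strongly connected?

Yes

From D we can reach every vertex (A, B, C, D, E), and every vertex can reach D (A, B, C, D, E). So the whole graph is one strongly connected component.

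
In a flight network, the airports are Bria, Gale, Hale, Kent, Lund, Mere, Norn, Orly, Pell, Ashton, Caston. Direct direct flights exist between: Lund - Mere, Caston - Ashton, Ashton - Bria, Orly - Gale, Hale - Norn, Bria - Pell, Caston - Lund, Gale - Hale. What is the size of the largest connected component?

6

Kent is isolated — a component by itself.
Starting from Gale we can reach Gale, Hale, Norn, Orly. That is one component of size 4.
Starting from Bria we can reach Bria, Lund, Mere, Pell, Ashton, Caston. That is one component of size 6.
The largest has 6 vertices.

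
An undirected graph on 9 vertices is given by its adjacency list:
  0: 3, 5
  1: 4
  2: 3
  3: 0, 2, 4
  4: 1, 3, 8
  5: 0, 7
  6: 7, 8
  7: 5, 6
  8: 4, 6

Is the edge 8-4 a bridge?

No

After removing 8-4, the path 8-6-7-5-0-3-4 still connects them, so the edge is not a bridge.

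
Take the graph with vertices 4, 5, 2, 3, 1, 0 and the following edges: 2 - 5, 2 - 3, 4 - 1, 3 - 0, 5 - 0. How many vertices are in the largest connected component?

Starting from 1 we can reach 1, 4. That is one component of size 2.
Starting from 0 we can reach 0, 2, 3, 5. That is one component of size 4.
The largest has 4 vertices.

4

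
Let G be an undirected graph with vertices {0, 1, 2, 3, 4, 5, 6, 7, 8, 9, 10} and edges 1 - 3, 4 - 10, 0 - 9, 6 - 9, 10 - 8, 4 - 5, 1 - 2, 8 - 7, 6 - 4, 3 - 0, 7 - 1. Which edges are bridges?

1-2, 4-5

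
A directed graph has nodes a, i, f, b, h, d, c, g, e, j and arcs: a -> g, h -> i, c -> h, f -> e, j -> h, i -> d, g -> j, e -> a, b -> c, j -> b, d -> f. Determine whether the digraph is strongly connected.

Yes

From j we can reach every vertex (a, b, c, d, e, f, g, h, i, j), and every vertex can reach j (a, b, c, d, e, f, g, h, i, j). So the whole graph is one strongly connected component.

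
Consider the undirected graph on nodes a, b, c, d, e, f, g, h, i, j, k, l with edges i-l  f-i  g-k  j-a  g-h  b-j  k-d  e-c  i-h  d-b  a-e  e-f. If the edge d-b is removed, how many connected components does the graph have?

1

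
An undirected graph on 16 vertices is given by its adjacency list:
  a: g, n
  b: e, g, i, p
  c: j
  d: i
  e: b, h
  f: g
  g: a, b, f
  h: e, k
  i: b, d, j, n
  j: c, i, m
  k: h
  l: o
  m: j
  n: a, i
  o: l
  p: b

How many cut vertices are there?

6

Removing b increases the component count from 2 to 4, so b is a cut vertex.
Removing e increases the component count from 2 to 3, so e is a cut vertex.
Removing g increases the component count from 2 to 3, so g is a cut vertex.
Likewise h, i, j are cut vertices.
By contrast removing l leaves 2 components; it is not a cut vertex. No other vertex is a cut vertex either.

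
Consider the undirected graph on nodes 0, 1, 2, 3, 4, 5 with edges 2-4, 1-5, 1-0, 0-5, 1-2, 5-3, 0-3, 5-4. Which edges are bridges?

The edges on the cycle 1-2-4-5-0-1 are not bridges since each lies on that cycle.
Every edge lies on some cycle, so there are no bridges.

none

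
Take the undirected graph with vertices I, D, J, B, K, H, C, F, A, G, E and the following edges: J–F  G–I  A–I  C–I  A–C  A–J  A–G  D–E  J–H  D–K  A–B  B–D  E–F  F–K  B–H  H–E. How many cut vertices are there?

Removing A increases the component count from 1 to 2, so A is a cut vertex.
By contrast removing G leaves 1 component; it is not a cut vertex. No other vertex is a cut vertex either.

1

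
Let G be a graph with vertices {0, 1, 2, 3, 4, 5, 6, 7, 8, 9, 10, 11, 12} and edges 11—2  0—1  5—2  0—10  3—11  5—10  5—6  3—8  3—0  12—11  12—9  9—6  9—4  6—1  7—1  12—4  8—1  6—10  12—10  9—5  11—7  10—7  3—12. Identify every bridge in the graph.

The edges on the cycle 3-12-9-5-6-1-0-3 are not bridges since each lies on that cycle.
Every edge lies on some cycle, so there are no bridges.

none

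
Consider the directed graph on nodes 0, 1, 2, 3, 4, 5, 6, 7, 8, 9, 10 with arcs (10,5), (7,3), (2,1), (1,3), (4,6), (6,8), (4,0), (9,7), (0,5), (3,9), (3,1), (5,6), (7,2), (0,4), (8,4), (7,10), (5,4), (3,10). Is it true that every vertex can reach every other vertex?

There is no directed path from 8 to 10, so the graph is not strongly connected.

No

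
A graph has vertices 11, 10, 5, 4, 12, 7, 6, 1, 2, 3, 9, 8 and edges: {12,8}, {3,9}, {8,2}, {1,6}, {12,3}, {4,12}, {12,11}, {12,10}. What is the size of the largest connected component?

8

5 is isolated — a component by itself.
7 is isolated — a component by itself.
Starting from 1 we can reach 1, 6. That is one component of size 2.
Starting from 2 we can reach 2, 3, 4, 8, 9, 10, 11, 12. That is one component of size 8.
The largest has 8 vertices.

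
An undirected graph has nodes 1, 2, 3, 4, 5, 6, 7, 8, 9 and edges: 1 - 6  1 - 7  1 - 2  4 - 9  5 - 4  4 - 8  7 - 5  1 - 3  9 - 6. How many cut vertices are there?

2

Removing 1 increases the component count from 1 to 3, so 1 is a cut vertex.
Removing 4 increases the component count from 1 to 2, so 4 is a cut vertex.
By contrast removing 2 leaves 1 component; it is not a cut vertex. No other vertex is a cut vertex either.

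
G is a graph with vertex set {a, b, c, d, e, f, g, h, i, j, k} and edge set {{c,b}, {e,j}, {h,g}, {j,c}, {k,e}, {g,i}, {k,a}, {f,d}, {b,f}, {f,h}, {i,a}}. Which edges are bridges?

The edges on the cycle k-e-j-c-b-f-h-g-i-a-k are not bridges since each lies on that cycle.
But removing d—f disconnects d from f — this is a bridge.

d-f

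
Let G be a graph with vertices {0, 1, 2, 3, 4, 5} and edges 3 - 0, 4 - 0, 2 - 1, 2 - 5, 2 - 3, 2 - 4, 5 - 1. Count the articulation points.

1

Removing 2 increases the component count from 1 to 2, so 2 is a cut vertex.
By contrast removing 3 leaves 1 component; it is not a cut vertex. No other vertex is a cut vertex either.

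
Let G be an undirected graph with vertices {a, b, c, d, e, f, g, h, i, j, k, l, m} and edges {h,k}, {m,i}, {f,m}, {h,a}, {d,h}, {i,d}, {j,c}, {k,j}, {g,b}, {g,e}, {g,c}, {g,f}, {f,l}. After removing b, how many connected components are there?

With b gone, the remaining components are: {a, c, d, e, f, g, h, i, j, k, l, m}.
That is 1 component.

1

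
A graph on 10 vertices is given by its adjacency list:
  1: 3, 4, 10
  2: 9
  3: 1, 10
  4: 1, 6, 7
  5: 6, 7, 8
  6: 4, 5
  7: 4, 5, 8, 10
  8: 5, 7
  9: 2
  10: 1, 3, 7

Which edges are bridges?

2-9

The edges on the cycle 10-7-8-5-6-4-1-10 are not bridges since each lies on that cycle.
But removing 9-2 disconnects 9 from 2 — this is a bridge.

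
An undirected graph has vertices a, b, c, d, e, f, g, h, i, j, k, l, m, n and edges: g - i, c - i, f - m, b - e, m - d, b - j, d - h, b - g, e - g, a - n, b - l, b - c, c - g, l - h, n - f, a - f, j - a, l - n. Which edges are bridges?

none

The edges on the cycle a-n-f-a are not bridges since each lies on that cycle.
Every edge lies on some cycle, so there are no bridges.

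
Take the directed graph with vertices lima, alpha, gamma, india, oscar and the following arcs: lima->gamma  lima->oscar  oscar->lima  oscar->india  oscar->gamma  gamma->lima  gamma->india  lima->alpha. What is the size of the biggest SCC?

3

{lima, gamma, oscar} are all mutually reachable — one SCC of size 3.
{alpha} is an SCC by itself.
{india} is an SCC by itself.
The largest has 3 vertices.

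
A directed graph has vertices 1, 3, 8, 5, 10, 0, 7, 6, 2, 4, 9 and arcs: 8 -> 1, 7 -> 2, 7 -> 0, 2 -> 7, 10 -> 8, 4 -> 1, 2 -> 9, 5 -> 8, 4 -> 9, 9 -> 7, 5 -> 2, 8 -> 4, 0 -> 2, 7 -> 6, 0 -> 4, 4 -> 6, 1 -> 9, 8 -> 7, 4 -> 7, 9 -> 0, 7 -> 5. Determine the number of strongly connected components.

{0, 1, 2, 4, 5, 7, 8, 9} are all mutually reachable — one SCC of size 8.
{10} is an SCC by itself.
{6} is an SCC by itself.
{3} is an SCC by itself.
That gives 4 strongly connected components.

4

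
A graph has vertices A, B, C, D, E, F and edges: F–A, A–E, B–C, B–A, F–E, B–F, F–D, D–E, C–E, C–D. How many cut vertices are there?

0

Removing F, for instance, still leaves 1 component. No single vertex removal increases the component count — the graph has no articulation points.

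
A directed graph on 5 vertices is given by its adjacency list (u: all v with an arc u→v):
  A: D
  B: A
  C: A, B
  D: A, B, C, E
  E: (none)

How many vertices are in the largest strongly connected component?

{A, B, C, D} are all mutually reachable — one SCC of size 4.
{E} is an SCC by itself.
The largest has 4 vertices.

4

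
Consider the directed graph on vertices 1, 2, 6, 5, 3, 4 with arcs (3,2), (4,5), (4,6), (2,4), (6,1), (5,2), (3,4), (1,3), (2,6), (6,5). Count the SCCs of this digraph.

{1, 2, 3, 4, 5, 6} are all mutually reachable — one SCC of size 6.
That gives 1 strongly connected component.

1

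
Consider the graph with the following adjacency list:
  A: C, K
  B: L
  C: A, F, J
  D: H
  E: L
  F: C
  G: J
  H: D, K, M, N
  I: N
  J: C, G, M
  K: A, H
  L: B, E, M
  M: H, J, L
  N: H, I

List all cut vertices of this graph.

Removing C increases the component count from 1 to 2, so C is a cut vertex.
Removing H increases the component count from 1 to 3, so H is a cut vertex.
Removing J increases the component count from 1 to 2, so J is a cut vertex.
Likewise L, M, N are cut vertices.
By contrast removing B leaves 1 component; it is not a cut vertex. No other vertex is a cut vertex either.

C, H, J, L, M, N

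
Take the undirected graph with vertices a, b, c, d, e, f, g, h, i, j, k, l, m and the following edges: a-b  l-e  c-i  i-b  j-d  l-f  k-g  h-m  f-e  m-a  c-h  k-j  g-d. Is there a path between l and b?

The component containing l is {e, f, l}, and b is not in it.

No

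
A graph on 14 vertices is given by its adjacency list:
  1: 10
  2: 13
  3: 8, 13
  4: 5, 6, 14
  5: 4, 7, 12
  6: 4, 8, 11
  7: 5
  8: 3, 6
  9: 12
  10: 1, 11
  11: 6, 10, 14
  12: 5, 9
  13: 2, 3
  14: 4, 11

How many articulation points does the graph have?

9

Removing 3 increases the component count from 1 to 2, so 3 is a cut vertex.
Removing 4 increases the component count from 1 to 2, so 4 is a cut vertex.
Removing 5 increases the component count from 1 to 3, so 5 is a cut vertex.
Likewise 6, 8, 10, 11, 12, 13 are cut vertices.
By contrast removing 9 leaves 1 component; it is not a cut vertex. No other vertex is a cut vertex either.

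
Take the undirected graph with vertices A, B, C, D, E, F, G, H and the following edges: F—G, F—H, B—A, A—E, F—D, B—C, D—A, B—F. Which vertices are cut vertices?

A, B, F

Removing A increases the component count from 1 to 2, so A is a cut vertex.
Removing B increases the component count from 1 to 2, so B is a cut vertex.
Removing F increases the component count from 1 to 3, so F is a cut vertex.
By contrast removing E leaves 1 component; it is not a cut vertex. No other vertex is a cut vertex either.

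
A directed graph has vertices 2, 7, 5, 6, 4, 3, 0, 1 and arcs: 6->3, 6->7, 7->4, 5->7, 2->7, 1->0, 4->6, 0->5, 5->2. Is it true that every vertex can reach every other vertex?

There is no directed path from 6 to 0, so the graph is not strongly connected.

No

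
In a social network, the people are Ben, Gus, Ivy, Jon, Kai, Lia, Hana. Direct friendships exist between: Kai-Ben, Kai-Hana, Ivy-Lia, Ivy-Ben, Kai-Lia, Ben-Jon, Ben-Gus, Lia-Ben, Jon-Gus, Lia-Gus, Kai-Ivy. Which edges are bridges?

The edges on the cycle Lia-Ben-Jon-Gus-Lia are not bridges since each lies on that cycle.
But removing Hana-Kai disconnects Hana from Kai — this is a bridge.

Hana-Kai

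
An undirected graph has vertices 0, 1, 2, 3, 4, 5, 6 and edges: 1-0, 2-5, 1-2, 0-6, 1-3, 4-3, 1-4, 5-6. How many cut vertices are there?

1

Removing 1 increases the component count from 1 to 2, so 1 is a cut vertex.
By contrast removing 4 leaves 1 component; it is not a cut vertex. No other vertex is a cut vertex either.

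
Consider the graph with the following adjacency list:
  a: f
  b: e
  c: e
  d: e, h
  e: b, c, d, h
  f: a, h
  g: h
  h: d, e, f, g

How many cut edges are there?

The edges on the cycle d-h-e-d are not bridges since each lies on that cycle.
But removing e-c disconnects e from c; removing f-a disconnects f from a; removing e-b disconnects e from b; removing h-g disconnects h from g — these are bridges.
In total 5 edges are bridges.

5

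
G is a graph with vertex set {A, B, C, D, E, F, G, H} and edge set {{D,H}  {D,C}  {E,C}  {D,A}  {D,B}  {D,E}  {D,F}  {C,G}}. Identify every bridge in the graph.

A-D, B-D, C-G, D-F, D-H

The edges on the cycle D-E-C-D are not bridges since each lies on that cycle.
But removing D-B disconnects D from B; removing D-A disconnects D from A; removing C-G disconnects C from G; removing D-H disconnects D from H — these are bridges.
In total 5 edges are bridges.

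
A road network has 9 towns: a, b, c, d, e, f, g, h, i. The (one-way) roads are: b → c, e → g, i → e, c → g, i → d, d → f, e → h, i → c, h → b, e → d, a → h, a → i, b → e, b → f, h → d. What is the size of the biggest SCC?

{b, e, h} are all mutually reachable — one SCC of size 3.
{g} is an SCC by itself.
{f} is an SCC by itself.
{c} is an SCC by itself.
{d} is an SCC by itself.
(and 2 more singleton SCCs)
The largest has 3 vertices.

3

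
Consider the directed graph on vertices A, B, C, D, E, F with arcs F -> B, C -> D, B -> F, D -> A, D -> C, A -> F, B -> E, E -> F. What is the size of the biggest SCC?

3

{B, E, F} are all mutually reachable — one SCC of size 3.
{C, D} are all mutually reachable — one SCC of size 2.
{A} is an SCC by itself.
The largest has 3 vertices.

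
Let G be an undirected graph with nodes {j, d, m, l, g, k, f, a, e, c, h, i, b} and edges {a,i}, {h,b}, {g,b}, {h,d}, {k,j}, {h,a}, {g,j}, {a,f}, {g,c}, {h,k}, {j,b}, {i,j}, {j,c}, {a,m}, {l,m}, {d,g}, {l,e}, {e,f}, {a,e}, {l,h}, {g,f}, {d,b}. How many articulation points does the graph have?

0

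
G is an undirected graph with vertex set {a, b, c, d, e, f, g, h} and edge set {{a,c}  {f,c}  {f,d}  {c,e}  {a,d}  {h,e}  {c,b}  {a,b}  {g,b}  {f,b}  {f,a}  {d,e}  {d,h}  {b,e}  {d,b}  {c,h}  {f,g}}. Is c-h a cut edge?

No

After removing c-h, the path c-e-h still connects them, so the edge is not a bridge.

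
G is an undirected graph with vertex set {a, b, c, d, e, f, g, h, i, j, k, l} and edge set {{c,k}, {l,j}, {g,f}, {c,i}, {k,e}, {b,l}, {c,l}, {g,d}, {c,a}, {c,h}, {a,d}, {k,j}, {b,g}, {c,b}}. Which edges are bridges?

c-h, c-i, e-k, f-g

The edges on the cycle c-b-l-j-k-c are not bridges since each lies on that cycle.
But removing h–c disconnects h from c; removing k–e disconnects k from e; removing f–g disconnects f from g; removing i–c disconnects i from c — these are bridges.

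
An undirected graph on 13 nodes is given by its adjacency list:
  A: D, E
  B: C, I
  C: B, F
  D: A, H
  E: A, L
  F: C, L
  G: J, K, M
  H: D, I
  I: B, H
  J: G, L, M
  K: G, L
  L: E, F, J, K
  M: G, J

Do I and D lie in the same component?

Yes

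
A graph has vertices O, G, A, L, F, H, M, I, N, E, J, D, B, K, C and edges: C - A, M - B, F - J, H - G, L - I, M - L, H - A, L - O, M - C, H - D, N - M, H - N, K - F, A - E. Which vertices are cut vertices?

A, F, H, L, M

Removing A increases the component count from 2 to 3, so A is a cut vertex.
Removing F increases the component count from 2 to 3, so F is a cut vertex.
Removing H increases the component count from 2 to 4, so H is a cut vertex.
Likewise L, M are cut vertices.
By contrast removing K leaves 2 components; it is not a cut vertex. No other vertex is a cut vertex either.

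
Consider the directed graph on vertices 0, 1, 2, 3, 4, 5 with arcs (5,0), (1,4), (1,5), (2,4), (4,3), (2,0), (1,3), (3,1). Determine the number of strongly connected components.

4

{1, 3, 4} are all mutually reachable — one SCC of size 3.
{2} is an SCC by itself.
{0} is an SCC by itself.
{5} is an SCC by itself.
That gives 4 strongly connected components.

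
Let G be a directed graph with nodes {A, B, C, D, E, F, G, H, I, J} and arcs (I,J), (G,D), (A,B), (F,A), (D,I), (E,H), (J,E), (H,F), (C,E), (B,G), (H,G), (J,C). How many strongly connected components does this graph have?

1

{A, B, C, D, E, F, G, H, I, J} are all mutually reachable — one SCC of size 10.
That gives 1 strongly connected component.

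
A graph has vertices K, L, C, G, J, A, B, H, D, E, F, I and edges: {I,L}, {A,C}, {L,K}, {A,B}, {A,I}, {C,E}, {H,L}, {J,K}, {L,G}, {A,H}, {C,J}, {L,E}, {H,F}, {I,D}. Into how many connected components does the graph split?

Starting from A we can reach A, B, C, D, E, F, G, H, I, J, K, L. That is one component of size 12.
Total: 1 component.

1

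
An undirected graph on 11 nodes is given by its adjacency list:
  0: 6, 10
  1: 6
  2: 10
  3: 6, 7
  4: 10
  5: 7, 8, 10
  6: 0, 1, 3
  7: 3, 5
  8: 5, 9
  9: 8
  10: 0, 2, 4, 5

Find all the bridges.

1-6, 10-2, 10-4, 5-8, 8-9

The edges on the cycle 3-6-0-10-5-7-3 are not bridges since each lies on that cycle.
But removing 10-4 disconnects 10 from 4; removing 9-8 disconnects 9 from 8; removing 2-10 disconnects 2 from 10; removing 6-1 disconnects 6 from 1 — these are bridges.
In total 5 edges are bridges.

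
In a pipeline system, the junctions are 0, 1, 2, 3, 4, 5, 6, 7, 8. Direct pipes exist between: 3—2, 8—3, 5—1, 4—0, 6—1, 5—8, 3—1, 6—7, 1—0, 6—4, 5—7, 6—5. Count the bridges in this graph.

1

The edges on the cycle 6-5-8-3-1-6 are not bridges since each lies on that cycle.
But removing 2—3 disconnects 2 from 3 — this is a bridge.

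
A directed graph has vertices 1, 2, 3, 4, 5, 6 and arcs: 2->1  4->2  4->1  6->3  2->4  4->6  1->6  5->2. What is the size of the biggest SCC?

{2, 4} are all mutually reachable — one SCC of size 2.
{5} is an SCC by itself.
{1} is an SCC by itself.
{3} is an SCC by itself.
{6} is an SCC by itself.
The largest has 2 vertices.

2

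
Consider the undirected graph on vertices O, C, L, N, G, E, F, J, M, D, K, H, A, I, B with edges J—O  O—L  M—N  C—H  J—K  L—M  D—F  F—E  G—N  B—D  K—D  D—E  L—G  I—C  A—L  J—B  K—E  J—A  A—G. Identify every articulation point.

Removing C increases the component count from 2 to 3, so C is a cut vertex.
Removing J increases the component count from 2 to 3, so J is a cut vertex.
By contrast removing D leaves 2 components; it is not a cut vertex. No other vertex is a cut vertex either.

C, J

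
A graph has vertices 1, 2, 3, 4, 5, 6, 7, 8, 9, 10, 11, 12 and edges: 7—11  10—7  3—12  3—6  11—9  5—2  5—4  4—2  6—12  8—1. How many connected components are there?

Starting from 1 we can reach 1, 8. That is one component of size 2.
Starting from 3 we can reach 3, 6, 12. That is one component of size 3.
Starting from 2 we can reach 2, 4, 5. That is one component of size 3.
Starting from 7 we can reach 7, 9, 10, 11. That is one component of size 4.
Total: 4 components.

4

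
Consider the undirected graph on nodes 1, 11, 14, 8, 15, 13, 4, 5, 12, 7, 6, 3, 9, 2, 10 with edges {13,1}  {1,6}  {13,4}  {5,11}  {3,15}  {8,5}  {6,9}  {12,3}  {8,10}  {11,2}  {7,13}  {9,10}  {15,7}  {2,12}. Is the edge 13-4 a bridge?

Yes

Removing 13-4 leaves no path between 13 and 4: the component count goes from 2 to 3. So it is a bridge.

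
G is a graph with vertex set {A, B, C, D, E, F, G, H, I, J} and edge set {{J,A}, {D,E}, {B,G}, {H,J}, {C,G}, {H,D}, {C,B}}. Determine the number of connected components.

4

I is isolated — a component by itself.
F is isolated — a component by itself.
Starting from B we can reach B, C, G. That is one component of size 3.
Starting from A we can reach A, D, E, H, J. That is one component of size 5.
Total: 4 components.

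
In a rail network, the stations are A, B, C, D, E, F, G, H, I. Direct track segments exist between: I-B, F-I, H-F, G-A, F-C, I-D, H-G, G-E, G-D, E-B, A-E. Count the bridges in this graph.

1

The edges on the cycle G-A-E-G are not bridges since each lies on that cycle.
But removing F-C disconnects F from C — this is a bridge.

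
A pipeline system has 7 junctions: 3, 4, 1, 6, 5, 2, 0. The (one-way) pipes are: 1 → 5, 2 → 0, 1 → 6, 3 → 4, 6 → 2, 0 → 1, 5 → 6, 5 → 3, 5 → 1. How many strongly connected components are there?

{0, 1, 2, 5, 6} are all mutually reachable — one SCC of size 5.
{3} is an SCC by itself.
{4} is an SCC by itself.
That gives 3 strongly connected components.

3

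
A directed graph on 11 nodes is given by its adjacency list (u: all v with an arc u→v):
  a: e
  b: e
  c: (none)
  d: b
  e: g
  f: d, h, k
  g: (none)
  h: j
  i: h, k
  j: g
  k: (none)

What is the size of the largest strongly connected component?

1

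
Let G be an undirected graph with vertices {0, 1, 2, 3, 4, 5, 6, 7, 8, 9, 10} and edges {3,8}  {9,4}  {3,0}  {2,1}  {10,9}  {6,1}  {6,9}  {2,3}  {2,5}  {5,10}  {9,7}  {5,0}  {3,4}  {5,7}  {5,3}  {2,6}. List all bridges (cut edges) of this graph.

The edges on the cycle 2-5-10-9-6-2 are not bridges since each lies on that cycle.
But removing 8 - 3 disconnects 8 from 3 — this is a bridge.

3-8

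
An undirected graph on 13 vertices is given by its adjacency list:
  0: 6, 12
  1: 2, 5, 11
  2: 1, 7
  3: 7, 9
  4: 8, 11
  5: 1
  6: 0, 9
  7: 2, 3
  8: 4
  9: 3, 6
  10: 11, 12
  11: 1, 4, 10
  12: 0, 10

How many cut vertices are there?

3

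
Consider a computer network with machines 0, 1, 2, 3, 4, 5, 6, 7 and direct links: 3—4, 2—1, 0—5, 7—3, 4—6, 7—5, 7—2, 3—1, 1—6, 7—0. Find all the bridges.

none

The edges on the cycle 7-0-5-7 are not bridges since each lies on that cycle.
Every edge lies on some cycle, so there are no bridges.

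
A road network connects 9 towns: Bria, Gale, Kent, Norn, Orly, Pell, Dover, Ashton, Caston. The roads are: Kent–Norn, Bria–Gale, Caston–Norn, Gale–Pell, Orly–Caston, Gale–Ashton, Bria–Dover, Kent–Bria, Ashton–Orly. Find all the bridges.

Bria-Dover, Gale-Pell

The edges on the cycle Kent-Bria-Gale-Ashton-Orly-Caston-Norn-Kent are not bridges since each lies on that cycle.
But removing Dover–Bria disconnects Dover from Bria; removing Gale–Pell disconnects Gale from Pell — these are bridges.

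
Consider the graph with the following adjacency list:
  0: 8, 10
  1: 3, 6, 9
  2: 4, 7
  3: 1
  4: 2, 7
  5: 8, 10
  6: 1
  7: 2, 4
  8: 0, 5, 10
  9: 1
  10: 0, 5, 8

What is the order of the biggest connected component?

Starting from 2 we can reach 2, 4, 7. That is one component of size 3.
Starting from 1 we can reach 1, 3, 6, 9. That is one component of size 4.
Starting from 0 we can reach 0, 5, 8, 10. That is one component of size 4.
The largest has 4 vertices.

4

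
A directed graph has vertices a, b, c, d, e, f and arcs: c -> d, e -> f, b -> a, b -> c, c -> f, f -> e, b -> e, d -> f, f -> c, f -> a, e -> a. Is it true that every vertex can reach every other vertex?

There is no directed path from a to e, so the graph is not strongly connected.

No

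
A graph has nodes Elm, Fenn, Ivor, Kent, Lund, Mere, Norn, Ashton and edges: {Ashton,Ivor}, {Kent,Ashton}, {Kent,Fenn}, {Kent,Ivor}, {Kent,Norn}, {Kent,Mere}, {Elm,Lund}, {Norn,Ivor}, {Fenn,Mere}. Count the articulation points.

Removing Kent increases the component count from 2 to 3, so Kent is a cut vertex.
By contrast removing Lund leaves 2 components; it is not a cut vertex. No other vertex is a cut vertex either.

1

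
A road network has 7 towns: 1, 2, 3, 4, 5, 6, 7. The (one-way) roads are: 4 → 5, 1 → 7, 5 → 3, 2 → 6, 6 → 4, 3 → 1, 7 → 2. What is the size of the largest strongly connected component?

7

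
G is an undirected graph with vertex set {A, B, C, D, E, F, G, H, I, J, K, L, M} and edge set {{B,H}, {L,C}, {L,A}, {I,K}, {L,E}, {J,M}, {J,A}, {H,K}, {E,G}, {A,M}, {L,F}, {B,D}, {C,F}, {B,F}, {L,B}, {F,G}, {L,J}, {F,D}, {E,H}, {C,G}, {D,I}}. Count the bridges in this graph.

The edges on the cycle L-J-M-A-L are not bridges since each lies on that cycle.
Every edge lies on some cycle, so there are no bridges.

0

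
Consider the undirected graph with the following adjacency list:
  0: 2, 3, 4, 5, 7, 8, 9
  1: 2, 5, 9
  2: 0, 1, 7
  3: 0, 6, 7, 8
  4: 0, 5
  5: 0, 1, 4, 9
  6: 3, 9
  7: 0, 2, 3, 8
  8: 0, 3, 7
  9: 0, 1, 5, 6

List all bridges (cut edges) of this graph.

The edges on the cycle 9-6-3-0-9 are not bridges since each lies on that cycle.
Every edge lies on some cycle, so there are no bridges.

none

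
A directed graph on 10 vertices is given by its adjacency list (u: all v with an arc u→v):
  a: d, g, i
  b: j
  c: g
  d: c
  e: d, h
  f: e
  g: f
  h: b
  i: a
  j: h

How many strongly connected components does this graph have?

3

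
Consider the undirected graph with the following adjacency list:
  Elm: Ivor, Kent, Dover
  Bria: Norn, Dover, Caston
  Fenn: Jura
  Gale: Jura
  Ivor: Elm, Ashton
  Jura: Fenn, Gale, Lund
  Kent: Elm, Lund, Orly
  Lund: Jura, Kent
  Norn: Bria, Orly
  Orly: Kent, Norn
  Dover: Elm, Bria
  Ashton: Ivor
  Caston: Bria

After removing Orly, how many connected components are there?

1

With Orly gone, the remaining components are: {Elm, Bria, Fenn, Gale, Ivor, Jura, Kent, Lund, Norn, Dover, Ashton, Caston}.
That is 1 component.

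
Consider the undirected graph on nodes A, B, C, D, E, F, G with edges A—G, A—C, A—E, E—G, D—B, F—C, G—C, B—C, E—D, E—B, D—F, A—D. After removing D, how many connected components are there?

With D gone, the remaining components are: {A, B, C, E, F, G}.
That is 1 component.

1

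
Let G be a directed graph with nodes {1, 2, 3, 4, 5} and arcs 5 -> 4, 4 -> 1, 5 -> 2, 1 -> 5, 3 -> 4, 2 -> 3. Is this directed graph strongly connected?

From 2 we can reach every vertex (1, 2, 3, 4, 5), and every vertex can reach 2 (1, 2, 3, 4, 5). So the whole graph is one strongly connected component.

Yes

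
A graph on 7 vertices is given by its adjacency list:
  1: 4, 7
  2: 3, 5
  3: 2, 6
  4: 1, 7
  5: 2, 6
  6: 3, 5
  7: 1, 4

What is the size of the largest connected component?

Starting from 1 we can reach 1, 4, 7. That is one component of size 3.
Starting from 2 we can reach 2, 3, 5, 6. That is one component of size 4.
The largest has 4 vertices.

4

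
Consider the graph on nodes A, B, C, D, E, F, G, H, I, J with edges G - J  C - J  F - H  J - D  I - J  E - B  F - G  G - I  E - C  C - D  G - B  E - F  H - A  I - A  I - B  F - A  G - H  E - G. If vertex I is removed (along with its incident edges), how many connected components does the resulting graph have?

With I gone, the remaining components are: {A, B, C, D, E, F, G, H, J}.
That is 1 component.

1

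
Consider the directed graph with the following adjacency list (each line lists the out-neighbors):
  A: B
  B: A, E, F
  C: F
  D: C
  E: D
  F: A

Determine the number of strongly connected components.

1

{A, B, C, D, E, F} are all mutually reachable — one SCC of size 6.
That gives 1 strongly connected component.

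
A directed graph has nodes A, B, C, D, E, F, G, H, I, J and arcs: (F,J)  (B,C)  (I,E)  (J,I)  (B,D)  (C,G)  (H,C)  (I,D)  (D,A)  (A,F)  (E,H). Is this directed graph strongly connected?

There is no directed path from J to B, so the graph is not strongly connected.

No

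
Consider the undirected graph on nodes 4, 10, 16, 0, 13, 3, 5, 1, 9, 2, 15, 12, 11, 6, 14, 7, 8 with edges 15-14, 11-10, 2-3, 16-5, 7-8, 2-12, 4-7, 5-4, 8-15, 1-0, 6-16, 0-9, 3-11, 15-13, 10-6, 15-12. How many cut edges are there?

4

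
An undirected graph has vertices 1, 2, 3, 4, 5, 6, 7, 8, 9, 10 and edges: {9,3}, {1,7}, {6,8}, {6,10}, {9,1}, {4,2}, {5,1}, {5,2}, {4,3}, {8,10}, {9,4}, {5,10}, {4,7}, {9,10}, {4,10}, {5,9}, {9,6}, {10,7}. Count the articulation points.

0

Removing 8, for instance, still leaves 1 component. No single vertex removal increases the component count — the graph has no articulation points.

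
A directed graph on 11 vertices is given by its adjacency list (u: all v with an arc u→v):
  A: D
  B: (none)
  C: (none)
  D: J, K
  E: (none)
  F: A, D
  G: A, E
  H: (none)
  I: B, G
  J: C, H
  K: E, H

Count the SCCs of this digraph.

{K} is an SCC by itself.
{F} is an SCC by itself.
{C} is an SCC by itself.
{E} is an SCC by itself.
{G} is an SCC by itself.
(and 6 more singleton SCCs)
That gives 11 strongly connected components.

11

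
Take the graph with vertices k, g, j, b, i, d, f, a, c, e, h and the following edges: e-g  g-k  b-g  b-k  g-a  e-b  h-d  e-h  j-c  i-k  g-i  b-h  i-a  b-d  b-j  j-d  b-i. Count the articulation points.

1

Removing j increases the component count from 2 to 3, so j is a cut vertex.
By contrast removing k leaves 2 components; it is not a cut vertex. No other vertex is a cut vertex either.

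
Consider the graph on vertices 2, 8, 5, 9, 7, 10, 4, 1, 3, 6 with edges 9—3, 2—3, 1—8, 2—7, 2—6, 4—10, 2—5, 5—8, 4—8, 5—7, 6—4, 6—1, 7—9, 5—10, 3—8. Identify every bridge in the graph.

The edges on the cycle 2-6-4-10-5-2 are not bridges since each lies on that cycle.
Every edge lies on some cycle, so there are no bridges.

none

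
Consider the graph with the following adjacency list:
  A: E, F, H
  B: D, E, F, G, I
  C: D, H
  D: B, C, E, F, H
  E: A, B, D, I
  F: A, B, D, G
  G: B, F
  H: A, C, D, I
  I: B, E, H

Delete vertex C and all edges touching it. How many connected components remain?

With C gone, the remaining components are: {A, B, D, E, F, G, H, I}.
That is 1 component.

1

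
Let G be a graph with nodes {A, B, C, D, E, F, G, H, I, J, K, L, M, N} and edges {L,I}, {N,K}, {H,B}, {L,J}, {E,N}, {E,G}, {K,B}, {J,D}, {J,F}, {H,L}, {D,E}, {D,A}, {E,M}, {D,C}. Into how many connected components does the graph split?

1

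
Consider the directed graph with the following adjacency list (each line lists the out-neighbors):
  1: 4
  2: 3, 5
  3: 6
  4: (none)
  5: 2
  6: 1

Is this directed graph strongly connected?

There is no directed path from 3 to 2, so the graph is not strongly connected.

No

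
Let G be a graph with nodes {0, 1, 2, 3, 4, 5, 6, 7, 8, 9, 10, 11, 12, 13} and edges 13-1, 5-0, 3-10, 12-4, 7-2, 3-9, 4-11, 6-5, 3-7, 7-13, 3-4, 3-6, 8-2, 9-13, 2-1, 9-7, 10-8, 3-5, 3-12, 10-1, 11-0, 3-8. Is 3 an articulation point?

Yes

Deleting 3 raises the number of components from 1 to 2, so 3 is a cut vertex.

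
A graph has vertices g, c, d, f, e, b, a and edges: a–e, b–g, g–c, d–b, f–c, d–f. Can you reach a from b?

The component containing b is {b, c, d, f, g}, and a is not in it.

No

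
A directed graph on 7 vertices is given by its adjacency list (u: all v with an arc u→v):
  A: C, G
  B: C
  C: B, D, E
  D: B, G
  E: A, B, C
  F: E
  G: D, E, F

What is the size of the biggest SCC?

{A, B, C, D, E, F, G} are all mutually reachable — one SCC of size 7.
The largest has 7 vertices.

7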